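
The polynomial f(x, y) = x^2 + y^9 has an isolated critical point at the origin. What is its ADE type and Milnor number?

Type A_8, Milnor number mu = 8.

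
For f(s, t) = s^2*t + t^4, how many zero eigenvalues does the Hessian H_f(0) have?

2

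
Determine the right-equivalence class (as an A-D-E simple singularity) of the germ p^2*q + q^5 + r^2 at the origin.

The Hessian of f at 0 is [[0, 0, 0], [0, 0, 0], [0, 0, 2]] with rank 1, so corank 2. A Groebner basis of the Jacobian ideal J(f) in C{p,q,r} is {p^2/5 + q^4, p^3, p*q, r}; counting standard monomials gives mu = 6. Corank 2; j^3 = p^2*q has shape L^2 M (L != M), so D-series; mu = 6 gives D_6.

D_6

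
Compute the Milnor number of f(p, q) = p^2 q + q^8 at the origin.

9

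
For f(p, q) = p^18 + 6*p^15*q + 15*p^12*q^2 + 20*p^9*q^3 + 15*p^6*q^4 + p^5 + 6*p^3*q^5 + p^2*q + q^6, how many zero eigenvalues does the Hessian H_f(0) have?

2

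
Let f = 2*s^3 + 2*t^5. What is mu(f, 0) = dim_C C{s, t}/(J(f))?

8

The Hessian of f at 0 has rank 0. Corank 2; j^3 = 2*s^3 is a perfect cube, so E-series; the 5-jet and mu = 8 give E_8.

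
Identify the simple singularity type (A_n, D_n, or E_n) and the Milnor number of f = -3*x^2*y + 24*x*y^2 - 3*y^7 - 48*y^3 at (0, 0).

Type D8, Milnor number mu = 8.

The Hessian of f at 0 has rank 0. Corank 2; j^3 = -3*y*(x - 4*y)^2 has shape L^2 M (L != M), so D-series; mu = 8 gives D_8.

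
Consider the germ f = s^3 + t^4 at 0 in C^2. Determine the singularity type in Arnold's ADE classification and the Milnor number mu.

Type E_{6}, Milnor number mu = 6.

The Hessian of f at 0 has rank 0. Corank 2; j^3 = s^3 is a perfect cube, so E-series; the 4-jet and mu = 6 give E_6.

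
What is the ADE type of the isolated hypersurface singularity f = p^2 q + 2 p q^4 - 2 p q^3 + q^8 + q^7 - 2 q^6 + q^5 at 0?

D_{9}

The Hessian of f at 0 is [[0, 0], [0, 0]] with rank 0, so corank 2. A Groebner basis of the Jacobian ideal J(f) in C{p,q} is {p^2*q^2 + 2*p^2*q/5 - p^2/5 + 4*p*q^2/5 + 3*p*q/5 - 3*q^3/5, -8*p^2*q/15 - p^2/15 + p*q^3 + 3*p*q^2/5 + 8*p*q/15 - 8*q^3/15, p*q + q^4 - q^3, p^3 + p^2*q/3 - p^2/3 + p*q^2 + 2*p*q/3 - 2*q^3/3}; counting standard monomials gives mu = 9. Corank 2; j^3 = p^2*q has shape L^2 M (L != M), so D-series; mu = 9 gives D_9.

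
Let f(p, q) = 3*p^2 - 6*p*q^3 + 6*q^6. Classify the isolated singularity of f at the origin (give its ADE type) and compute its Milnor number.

Type A_{5}, Milnor number mu = 5.

The Hessian of f at 0 has rank 1. Corank 1: A-series; mu = 5 gives A_5.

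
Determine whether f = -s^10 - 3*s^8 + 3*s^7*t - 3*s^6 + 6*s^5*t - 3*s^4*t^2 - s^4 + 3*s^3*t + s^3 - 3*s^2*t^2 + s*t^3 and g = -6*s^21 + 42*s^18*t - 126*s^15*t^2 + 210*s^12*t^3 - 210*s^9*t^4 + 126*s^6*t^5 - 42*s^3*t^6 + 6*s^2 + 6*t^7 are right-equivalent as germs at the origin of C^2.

The Hessian of f at 0 has rank 0. Corank 2; j^3 = s^3 is a perfect cube, so E-series; the 4-jet and mu = 7 give E_7. The Hessian of g at 0 has rank 1. Corank 1: A-series; mu = 6 gives A_6. f is E_7 but g is A_6, hence not right-equivalent.

No.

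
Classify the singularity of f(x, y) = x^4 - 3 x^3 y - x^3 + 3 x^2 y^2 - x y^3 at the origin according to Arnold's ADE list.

E_{7}

The Hessian of f at 0 has rank 0. Corank 2; j^3 = -x^3 is a perfect cube, so E-series; the 4-jet and mu = 7 give E_7.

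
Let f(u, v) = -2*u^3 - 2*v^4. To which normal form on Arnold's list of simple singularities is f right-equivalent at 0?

E_6

The Hessian of f at 0 has rank 0. Corank 2; j^3 = -2*u^3 is a perfect cube, so E-series; the 4-jet and mu = 6 give E_6.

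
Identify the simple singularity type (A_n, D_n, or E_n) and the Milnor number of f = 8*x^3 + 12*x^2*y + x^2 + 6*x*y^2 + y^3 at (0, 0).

The Hessian of f at 0 has rank 1. Corank 1: A-series; mu = 2 gives A_2.

Type A2, Milnor number mu = 2.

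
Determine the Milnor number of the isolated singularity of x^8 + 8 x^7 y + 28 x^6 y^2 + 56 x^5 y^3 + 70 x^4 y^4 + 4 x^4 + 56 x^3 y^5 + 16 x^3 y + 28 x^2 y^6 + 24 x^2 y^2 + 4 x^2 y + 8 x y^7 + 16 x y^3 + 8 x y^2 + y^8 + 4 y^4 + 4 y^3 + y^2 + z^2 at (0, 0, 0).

7

The Hessian of f at 0 has rank 2. Corank 1: A-series; mu = 7 gives A_7.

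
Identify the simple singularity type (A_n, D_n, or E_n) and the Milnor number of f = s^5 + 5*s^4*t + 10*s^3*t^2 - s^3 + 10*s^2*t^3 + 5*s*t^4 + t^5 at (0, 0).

Type E_8, Milnor number mu = 8.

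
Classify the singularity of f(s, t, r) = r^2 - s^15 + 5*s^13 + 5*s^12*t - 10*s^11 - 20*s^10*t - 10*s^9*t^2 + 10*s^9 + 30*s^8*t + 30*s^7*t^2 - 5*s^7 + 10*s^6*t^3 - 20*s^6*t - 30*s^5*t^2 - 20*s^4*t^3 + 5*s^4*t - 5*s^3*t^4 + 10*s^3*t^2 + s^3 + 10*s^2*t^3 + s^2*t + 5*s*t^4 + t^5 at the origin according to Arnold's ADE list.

The Hessian of f at 0 has rank 1. Corank 2; j^3 = s^2*(s + t) has shape L^2 M (L != M), so D-series; mu = 6 gives D_6.

D_6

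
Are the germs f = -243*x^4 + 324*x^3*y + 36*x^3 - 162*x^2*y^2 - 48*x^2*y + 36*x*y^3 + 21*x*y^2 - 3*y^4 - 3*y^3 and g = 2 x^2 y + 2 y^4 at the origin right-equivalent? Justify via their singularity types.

Yes.

The Hessian of f at 0 is [[0, 0], [0, 0]] with rank 0, so corank 2. A Groebner basis of the Jacobian ideal J(f) in C{x,y} is {x*y^2 + 2*x*y/3 - y^2/3, 4*x*y/3 + y^3 - 2*y^2/3, x^2 - 5*x*y/6 + y^2/6}; counting standard monomials gives mu = 5. Corank 2; j^3 = 3*(2*x - y)^2*(3*x - y) has shape L^2 M (L != M), so D-series; mu = 5 gives D_5. The Hessian of g at 0 is [[0, 0], [0, 0]] with rank 0, so corank 2. A Groebner basis of the Jacobian ideal J(g) in C{x,y} is {x^3, x^2/4 + y^3, x*y}; counting standard monomials gives mu = 5. Corank 2; j^3 = 2*x^2*y has shape L^2 M (L != M), so D-series; mu = 5 gives D_5. Both have type D_5, hence right-equivalent.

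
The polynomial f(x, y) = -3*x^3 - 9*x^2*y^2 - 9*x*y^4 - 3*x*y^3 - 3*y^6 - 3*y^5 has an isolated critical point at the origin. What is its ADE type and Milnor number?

The Hessian of f at 0 is [[0, 0], [0, 0]] with rank 0, so corank 2. A Groebner basis of the Jacobian ideal J(f) in C{x,y} is {-x^2 + y^4 - y^3/3, x^3, x^2*y + x^2/3 + y^3/9, x^2 + x*y^2 + y^3/3}; counting standard monomials gives mu = 7. Corank 2; j^3 = -3*x^3 is a perfect cube, so E-series; the 4-jet and mu = 7 give E_7.

Type E_{7}, Milnor number mu = 7.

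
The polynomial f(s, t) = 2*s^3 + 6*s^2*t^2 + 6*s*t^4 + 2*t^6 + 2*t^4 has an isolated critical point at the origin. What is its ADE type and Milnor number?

The Hessian of f at 0 has rank 0. Corank 2; j^3 = 2*s^3 is a perfect cube, so E-series; the 4-jet and mu = 6 give E_6.

Type E6, Milnor number mu = 6.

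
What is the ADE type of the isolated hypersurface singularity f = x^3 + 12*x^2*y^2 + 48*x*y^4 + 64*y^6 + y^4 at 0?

The Hessian of f at 0 has rank 0. Corank 2; j^3 = x^3 is a perfect cube, so E-series; the 4-jet and mu = 6 give E_6.

E_{6}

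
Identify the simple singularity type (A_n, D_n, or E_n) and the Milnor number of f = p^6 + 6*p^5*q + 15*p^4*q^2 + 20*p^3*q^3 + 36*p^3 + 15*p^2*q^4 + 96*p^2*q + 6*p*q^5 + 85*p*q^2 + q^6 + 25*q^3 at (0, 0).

Type D7, Milnor number mu = 7.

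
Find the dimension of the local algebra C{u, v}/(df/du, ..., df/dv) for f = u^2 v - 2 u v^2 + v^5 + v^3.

6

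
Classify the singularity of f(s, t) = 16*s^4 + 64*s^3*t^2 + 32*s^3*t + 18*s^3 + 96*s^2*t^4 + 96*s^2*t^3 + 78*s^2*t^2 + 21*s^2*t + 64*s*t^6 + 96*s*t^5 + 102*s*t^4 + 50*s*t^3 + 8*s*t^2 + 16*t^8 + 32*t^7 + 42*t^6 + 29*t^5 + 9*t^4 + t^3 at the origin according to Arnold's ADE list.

The Hessian of f at 0 is [[0, 0], [0, 0]] with rank 0, so corank 2. A Groebner basis of the Jacobian ideal J(f) in C{s,t} is {s*t^2 - 27*s*t/73 - 9*t^2/73, 81*s*t/73 + t^3 + 27*t^2/73, s^2 + 142*s*t/219 + 23*t^2/219}; counting standard monomials gives mu = 5. Corank 2; j^3 = (2*s + t)*(3*s + t)^2 has shape L^2 M (L != M), so D-series; mu = 5 gives D_5.

D_5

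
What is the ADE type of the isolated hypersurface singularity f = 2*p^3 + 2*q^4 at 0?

E6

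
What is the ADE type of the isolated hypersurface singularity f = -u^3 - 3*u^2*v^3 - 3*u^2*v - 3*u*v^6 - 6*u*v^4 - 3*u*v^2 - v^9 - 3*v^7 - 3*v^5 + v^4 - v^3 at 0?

The Hessian of f at 0 has rank 0. Corank 2; j^3 = -(u + v)^3 is a perfect cube, so E-series; the 4-jet and mu = 6 give E_6.

E_{6}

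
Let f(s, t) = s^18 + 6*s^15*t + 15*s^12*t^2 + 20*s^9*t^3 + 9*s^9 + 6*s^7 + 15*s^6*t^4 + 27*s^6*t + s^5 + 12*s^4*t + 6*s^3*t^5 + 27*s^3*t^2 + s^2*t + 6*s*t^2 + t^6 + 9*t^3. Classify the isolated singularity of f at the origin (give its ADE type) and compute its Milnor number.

The Hessian of f at 0 has rank 0. Corank 2; j^3 = t*(s + 3*t)^2 has shape L^2 M (L != M), so D-series; mu = 7 gives D_7.

Type D_7, Milnor number mu = 7.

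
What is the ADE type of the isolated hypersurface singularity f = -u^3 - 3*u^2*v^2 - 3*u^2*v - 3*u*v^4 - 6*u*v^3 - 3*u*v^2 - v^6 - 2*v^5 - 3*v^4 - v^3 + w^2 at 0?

The Hessian of f at 0 is [[0, 0, 0], [0, 0, 0], [0, 0, 2]] with rank 1, so corank 2. A Groebner basis of the Jacobian ideal J(f) in C{u,v,w} is {v^4, u^3 + 3*u^2*v - 3*u^2/2 - 3*u*v - 2*v^3 - 3*v^2/2, u^2/2 + u*v^2 + u*v + v^3 + v^2/2, w}; counting standard monomials gives mu = 8. Corank 2; j^3 = -(u + v)^3 is a perfect cube, so E-series; the 5-jet and mu = 8 give E_8.

E_8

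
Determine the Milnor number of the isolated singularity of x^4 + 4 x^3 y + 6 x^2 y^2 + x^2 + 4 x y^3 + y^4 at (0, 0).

3

The Hessian of f at 0 has rank 1. Corank 1: A-series; mu = 3 gives A_3.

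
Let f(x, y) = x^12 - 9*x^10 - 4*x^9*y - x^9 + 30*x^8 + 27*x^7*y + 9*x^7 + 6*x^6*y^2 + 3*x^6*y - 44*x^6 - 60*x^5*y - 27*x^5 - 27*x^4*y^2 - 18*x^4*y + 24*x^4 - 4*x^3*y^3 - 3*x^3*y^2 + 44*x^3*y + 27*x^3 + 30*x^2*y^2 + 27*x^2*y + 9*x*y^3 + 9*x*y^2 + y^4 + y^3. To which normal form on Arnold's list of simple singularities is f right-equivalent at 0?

The Hessian of f at 0 is [[0, 0], [0, 0]] with rank 0, so corank 2. A Groebner basis of the Jacobian ideal J(f) in C{x,y} is {19683*x^2/4 + 6561*x*y/2 + y^4 + 27*y^3/4 + 2187*y^2/4, x^3 + 135*x^2/4 + 45*x*y/2 + y^3/12 + 15*y^2/4, x^2*y - 243*x^2/4 - 81*x*y/2 - 7*y^3/36 - 27*y^2/4, 81*x^2 + x*y^2 + 54*x*y + 4*y^3/9 + 9*y^2}; counting standard monomials gives mu = 7. Corank 2; j^3 = (3*x + y)^3 is a perfect cube, so E-series; the 4-jet and mu = 7 give E_7.

E7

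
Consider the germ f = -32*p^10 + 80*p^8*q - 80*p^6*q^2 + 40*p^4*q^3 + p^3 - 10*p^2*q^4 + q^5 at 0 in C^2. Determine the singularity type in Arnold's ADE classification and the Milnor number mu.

The Hessian of f at 0 has rank 0. Corank 2; j^3 = p^3 is a perfect cube, so E-series; the 5-jet and mu = 8 give E_8.

Type E_8, Milnor number mu = 8.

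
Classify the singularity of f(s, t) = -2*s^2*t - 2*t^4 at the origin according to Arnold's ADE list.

The Hessian of f at 0 has rank 0. Corank 2; j^3 = -2*s^2*t has shape L^2 M (L != M), so D-series; mu = 5 gives D_5.

D_{5}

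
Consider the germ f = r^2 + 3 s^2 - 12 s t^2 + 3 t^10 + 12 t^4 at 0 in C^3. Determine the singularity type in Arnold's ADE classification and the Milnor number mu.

The Hessian of f at 0 is [[6, 0, 0], [0, 0, 0], [0, 0, 2]] with rank 2, so corank 1. A Groebner basis of the Jacobian ideal J(f) in C{s,t,r} is {s^5, s^4*t, -s/2 + t^2, r}; counting standard monomials gives mu = 9. Corank 1: A-series; mu = 9 gives A_9.

Type A_9, Milnor number mu = 9.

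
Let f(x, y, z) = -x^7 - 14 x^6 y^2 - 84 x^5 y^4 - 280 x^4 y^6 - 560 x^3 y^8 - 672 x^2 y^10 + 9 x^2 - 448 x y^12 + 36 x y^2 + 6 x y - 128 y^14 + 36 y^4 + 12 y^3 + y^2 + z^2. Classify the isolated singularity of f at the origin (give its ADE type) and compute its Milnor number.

Type A_6, Milnor number mu = 6.

The Hessian of f at 0 has rank 2. Corank 1: A-series; mu = 6 gives A_6.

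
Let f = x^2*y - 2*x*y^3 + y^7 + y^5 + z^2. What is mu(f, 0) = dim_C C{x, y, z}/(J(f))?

The Hessian of f at 0 has rank 1. Corank 2; j^3 = x^2*y has shape L^2 M (L != M), so D-series; mu = 8 gives D_8.

8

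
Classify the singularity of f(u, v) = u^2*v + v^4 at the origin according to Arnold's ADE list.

The Hessian of f at 0 is [[0, 0], [0, 0]] with rank 0, so corank 2. A Groebner basis of the Jacobian ideal J(f) in C{u,v} is {u^3, u^2/4 + v^3, u*v}; counting standard monomials gives mu = 5. Corank 2; j^3 = u^2*v has shape L^2 M (L != M), so D-series; mu = 5 gives D_5.

D5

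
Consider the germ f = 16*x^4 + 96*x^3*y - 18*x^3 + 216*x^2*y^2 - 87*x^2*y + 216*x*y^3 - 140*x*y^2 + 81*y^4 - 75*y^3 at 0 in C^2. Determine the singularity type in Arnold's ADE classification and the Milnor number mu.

Type D5, Milnor number mu = 5.

The Hessian of f at 0 has rank 0. Corank 2; j^3 = -(2*x + 3*y)*(3*x + 5*y)^2 has shape L^2 M (L != M), so D-series; mu = 5 gives D_5.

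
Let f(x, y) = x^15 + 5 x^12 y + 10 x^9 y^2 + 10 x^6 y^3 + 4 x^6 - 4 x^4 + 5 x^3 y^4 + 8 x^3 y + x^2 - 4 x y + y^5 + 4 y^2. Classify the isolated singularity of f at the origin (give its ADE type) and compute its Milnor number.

Type A_4, Milnor number mu = 4.

The Hessian of f at 0 has rank 1. Corank 1: A-series; mu = 4 gives A_4.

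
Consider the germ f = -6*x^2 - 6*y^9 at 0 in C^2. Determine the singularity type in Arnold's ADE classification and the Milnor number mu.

The Hessian of f at 0 has rank 1. Corank 1: A-series; mu = 8 gives A_8.

Type A_8, Milnor number mu = 8.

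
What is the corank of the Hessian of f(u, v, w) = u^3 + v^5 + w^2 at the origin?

2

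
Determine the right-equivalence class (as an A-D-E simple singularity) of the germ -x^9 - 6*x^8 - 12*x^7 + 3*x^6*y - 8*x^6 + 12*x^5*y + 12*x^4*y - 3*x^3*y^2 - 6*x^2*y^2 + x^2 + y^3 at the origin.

A2

The Hessian of f at 0 has rank 1. Corank 1: A-series; mu = 2 gives A_2.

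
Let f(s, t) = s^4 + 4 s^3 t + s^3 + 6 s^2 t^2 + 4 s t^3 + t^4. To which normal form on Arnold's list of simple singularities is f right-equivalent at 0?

E_{6}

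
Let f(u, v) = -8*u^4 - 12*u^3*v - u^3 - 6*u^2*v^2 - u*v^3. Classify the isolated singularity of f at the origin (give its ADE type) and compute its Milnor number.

Type E7, Milnor number mu = 7.

The Hessian of f at 0 is [[0, 0], [0, 0]] with rank 0, so corank 2. A Groebner basis of the Jacobian ideal J(f) in C{u,v} is {3*u^2/4 + v^4 + v^3/4, u^3, u^2*v - u^2/4 - v^3/12, u^2 + u*v^2 + v^3/3}; counting standard monomials gives mu = 7. Corank 2; j^3 = -u^3 is a perfect cube, so E-series; the 4-jet and mu = 7 give E_7.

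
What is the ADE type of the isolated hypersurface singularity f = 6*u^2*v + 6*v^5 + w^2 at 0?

The Hessian of f at 0 is [[0, 0, 0], [0, 0, 0], [0, 0, 2]] with rank 1, so corank 2. A Groebner basis of the Jacobian ideal J(f) in C{u,v,w} is {u^2/5 + v^4, u^3, u*v, w}; counting standard monomials gives mu = 6. Corank 2; j^3 = 6*u^2*v has shape L^2 M (L != M), so D-series; mu = 6 gives D_6.

D6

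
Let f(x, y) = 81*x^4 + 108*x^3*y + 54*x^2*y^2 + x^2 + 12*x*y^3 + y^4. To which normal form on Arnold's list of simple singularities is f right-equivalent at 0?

A3

The Hessian of f at 0 has rank 1. Corank 1: A-series; mu = 3 gives A_3.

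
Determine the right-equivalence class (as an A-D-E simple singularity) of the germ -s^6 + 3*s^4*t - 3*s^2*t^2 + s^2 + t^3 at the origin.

The Hessian of f at 0 is [[2, 0], [0, 0]] with rank 1, so corank 1. A Groebner basis of the Jacobian ideal J(f) in C{s,t} is {t^2, s}; counting standard monomials gives mu = 2. Corank 1: A-series; mu = 2 gives A_2.

A2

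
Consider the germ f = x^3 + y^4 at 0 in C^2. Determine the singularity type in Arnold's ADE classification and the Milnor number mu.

The Hessian of f at 0 has rank 0. Corank 2; j^3 = x^3 is a perfect cube, so E-series; the 4-jet and mu = 6 give E_6.

Type E6, Milnor number mu = 6.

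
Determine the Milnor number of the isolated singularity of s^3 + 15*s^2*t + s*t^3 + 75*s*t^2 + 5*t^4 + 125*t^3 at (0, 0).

7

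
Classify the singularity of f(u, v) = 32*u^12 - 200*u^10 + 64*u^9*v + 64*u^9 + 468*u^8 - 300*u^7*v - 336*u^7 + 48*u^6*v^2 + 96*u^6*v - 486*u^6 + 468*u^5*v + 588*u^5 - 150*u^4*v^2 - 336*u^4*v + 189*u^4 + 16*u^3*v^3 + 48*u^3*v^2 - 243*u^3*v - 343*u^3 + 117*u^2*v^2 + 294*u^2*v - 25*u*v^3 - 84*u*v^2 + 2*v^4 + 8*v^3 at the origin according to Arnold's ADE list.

The Hessian of f at 0 has rank 0. Corank 2; j^3 = -(7*u - 2*v)^3 is a perfect cube, so E-series; the 4-jet and mu = 7 give E_7.

E7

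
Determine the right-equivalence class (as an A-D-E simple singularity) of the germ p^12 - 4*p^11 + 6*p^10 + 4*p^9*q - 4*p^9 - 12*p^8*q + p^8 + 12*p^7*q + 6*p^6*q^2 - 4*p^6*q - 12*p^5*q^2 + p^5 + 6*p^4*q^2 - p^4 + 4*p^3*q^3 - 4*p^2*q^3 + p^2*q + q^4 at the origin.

The Hessian of f at 0 has rank 0. Corank 2; j^3 = p^2*q has shape L^2 M (L != M), so D-series; mu = 5 gives D_5.

D_5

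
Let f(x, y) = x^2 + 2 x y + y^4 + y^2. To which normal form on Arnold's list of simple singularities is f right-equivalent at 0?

A_{3}

The Hessian of f at 0 has rank 1. Corank 1: A-series; mu = 3 gives A_3.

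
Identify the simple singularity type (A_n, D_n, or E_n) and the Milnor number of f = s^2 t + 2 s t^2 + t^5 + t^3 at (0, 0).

The Hessian of f at 0 has rank 0. Corank 2; j^3 = t*(s + t)^2 has shape L^2 M (L != M), so D-series; mu = 6 gives D_6.

Type D6, Milnor number mu = 6.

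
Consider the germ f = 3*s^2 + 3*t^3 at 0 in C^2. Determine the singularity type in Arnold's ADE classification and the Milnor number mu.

Type A2, Milnor number mu = 2.

The Hessian of f at 0 has rank 1. Corank 1: A-series; mu = 2 gives A_2.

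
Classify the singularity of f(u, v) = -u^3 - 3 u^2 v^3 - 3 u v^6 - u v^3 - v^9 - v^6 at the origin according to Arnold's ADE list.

E_{7}

The Hessian of f at 0 has rank 0. Corank 2; j^3 = -u^3 is a perfect cube, so E-series; the 4-jet and mu = 7 give E_7.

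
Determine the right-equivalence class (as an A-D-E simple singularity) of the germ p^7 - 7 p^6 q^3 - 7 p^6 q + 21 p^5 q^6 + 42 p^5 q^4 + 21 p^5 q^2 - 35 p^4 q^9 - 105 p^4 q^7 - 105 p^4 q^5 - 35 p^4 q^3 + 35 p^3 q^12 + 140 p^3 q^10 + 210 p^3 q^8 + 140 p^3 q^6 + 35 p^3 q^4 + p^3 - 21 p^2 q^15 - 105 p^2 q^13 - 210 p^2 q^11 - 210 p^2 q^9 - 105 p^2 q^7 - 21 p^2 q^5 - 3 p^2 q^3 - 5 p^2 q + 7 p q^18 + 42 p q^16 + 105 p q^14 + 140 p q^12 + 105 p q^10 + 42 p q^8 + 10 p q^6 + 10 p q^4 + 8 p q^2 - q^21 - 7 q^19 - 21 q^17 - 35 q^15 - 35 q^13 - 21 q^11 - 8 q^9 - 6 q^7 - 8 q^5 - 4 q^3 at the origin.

D_8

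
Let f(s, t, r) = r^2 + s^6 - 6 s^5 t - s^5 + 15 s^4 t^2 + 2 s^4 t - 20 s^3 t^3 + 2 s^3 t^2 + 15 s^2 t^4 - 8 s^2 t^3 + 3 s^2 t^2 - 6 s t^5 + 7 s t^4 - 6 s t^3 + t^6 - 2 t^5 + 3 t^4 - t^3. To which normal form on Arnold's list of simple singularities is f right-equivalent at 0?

The Hessian of f at 0 has rank 1. Corank 2; j^3 = -t^3 is a perfect cube, so E-series; the 5-jet and mu = 8 give E_8.

E_{8}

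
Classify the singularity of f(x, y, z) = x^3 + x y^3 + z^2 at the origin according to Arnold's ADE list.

E_7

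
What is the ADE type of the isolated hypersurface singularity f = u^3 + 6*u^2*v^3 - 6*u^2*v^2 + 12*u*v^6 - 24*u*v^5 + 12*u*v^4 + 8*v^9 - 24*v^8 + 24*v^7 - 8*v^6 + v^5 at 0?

The Hessian of f at 0 has rank 0. Corank 2; j^3 = u^3 is a perfect cube, so E-series; the 5-jet and mu = 8 give E_8.

E_8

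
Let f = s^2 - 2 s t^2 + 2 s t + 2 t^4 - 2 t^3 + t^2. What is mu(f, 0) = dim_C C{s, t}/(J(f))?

The Hessian of f at 0 has rank 1. Corank 1: A-series; mu = 3 gives A_3.

3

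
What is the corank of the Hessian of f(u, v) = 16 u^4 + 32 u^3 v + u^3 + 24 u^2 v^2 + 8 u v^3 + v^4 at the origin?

The Hessian at 0 is [[0, 0], [0, 0]] of rank 0; hence corank 2.

2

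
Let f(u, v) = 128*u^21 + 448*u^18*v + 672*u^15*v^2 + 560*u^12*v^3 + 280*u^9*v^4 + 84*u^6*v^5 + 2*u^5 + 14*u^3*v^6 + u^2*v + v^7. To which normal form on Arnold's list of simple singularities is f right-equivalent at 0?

The Hessian of f at 0 has rank 0. Corank 2; j^3 = u^2*v has shape L^2 M (L != M), so D-series; mu = 8 gives D_8.

D_8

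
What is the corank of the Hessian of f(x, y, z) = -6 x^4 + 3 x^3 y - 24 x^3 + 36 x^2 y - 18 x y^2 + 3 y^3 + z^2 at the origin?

Hessian at 0 has rank 1.

2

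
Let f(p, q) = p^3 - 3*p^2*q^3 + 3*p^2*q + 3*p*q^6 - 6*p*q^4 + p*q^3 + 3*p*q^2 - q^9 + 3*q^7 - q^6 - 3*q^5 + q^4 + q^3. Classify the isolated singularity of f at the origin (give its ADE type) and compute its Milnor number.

Type E7, Milnor number mu = 7.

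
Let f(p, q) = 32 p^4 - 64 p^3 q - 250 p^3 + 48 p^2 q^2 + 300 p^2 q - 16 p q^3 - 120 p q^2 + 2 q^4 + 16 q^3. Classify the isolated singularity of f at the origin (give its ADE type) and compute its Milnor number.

Type E_{6}, Milnor number mu = 6.

The Hessian of f at 0 has rank 0. Corank 2; j^3 = -2*(5*p - 2*q)^3 is a perfect cube, so E-series; the 4-jet and mu = 6 give E_6.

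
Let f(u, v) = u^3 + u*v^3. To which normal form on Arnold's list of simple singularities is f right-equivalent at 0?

E7

The Hessian of f at 0 is [[0, 0], [0, 0]] with rank 0, so corank 2. A Groebner basis of the Jacobian ideal J(f) in C{u,v} is {u^3, u*v^2, 3*u^2 + v^3}; counting standard monomials gives mu = 7. Corank 2; j^3 = u^3 is a perfect cube, so E-series; the 4-jet and mu = 7 give E_7.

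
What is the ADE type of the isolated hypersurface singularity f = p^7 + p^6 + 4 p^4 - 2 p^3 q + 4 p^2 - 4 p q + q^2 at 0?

The Hessian of f at 0 is [[8, -4], [-4, 2]] with rank 1, so corank 1. A Groebner basis of the Jacobian ideal J(f) in C{p,q} is {16*p*q + q^4 - 8*q^2, p*q^2 + 8*p/3 - q^3/3 - 4*q/3, p^2 - p*q + q^2/4}; counting standard monomials gives mu = 6. Corank 1: A-series; mu = 6 gives A_6.

A_{6}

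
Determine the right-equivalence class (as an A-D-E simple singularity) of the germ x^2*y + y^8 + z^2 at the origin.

The Hessian of f at 0 has rank 1. Corank 2; j^3 = x^2*y has shape L^2 M (L != M), so D-series; mu = 9 gives D_9.

D_{9}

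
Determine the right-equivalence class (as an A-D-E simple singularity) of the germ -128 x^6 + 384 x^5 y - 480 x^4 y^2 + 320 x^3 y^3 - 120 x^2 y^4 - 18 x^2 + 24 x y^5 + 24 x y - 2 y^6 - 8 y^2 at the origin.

A_{5}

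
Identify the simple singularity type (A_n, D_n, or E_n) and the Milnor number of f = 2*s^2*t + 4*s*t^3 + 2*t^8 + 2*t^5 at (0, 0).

The Hessian of f at 0 is [[0, 0], [0, 0]] with rank 0, so corank 2. A Groebner basis of the Jacobian ideal J(f) in C{s,t} is {s^4, s^3*t - s^2/8 - s*t^2/8, s^3 + s^2*t^2, s*t + t^3}; counting standard monomials gives mu = 9. Corank 2; j^3 = 2*s^2*t has shape L^2 M (L != M), so D-series; mu = 9 gives D_9.

Type D_{9}, Milnor number mu = 9.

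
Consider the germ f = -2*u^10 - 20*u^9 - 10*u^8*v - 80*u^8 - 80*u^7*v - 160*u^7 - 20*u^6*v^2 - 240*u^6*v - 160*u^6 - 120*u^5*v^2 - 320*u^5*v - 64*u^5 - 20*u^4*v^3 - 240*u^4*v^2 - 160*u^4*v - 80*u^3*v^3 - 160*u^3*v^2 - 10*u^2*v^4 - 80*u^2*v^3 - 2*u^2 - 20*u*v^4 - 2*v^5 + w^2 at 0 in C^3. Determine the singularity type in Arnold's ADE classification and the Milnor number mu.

The Hessian of f at 0 has rank 2. Corank 1: A-series; mu = 4 gives A_4.

Type A_4, Milnor number mu = 4.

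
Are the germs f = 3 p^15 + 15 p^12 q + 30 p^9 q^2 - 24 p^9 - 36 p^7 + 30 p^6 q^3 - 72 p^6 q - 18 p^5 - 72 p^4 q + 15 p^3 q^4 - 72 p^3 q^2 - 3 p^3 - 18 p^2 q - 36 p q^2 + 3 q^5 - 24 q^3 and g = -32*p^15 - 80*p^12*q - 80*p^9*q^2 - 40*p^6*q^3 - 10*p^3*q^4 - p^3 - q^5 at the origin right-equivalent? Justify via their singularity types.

The Hessian of f at 0 has rank 0. Corank 2; j^3 = -3*(p + 2*q)^3 is a perfect cube, so E-series; the 5-jet and mu = 8 give E_8. The Hessian of g at 0 has rank 0. Corank 2; j^3 = -p^3 is a perfect cube, so E-series; the 5-jet and mu = 8 give E_8. Both have type E_8, hence right-equivalent.

Yes.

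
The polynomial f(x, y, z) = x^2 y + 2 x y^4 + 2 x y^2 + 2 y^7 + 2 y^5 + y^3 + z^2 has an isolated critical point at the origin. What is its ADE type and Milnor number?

Type D8, Milnor number mu = 8.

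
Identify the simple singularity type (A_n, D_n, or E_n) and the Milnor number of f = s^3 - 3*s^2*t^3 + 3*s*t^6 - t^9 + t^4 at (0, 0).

The Hessian of f at 0 is [[0, 0], [0, 0]] with rank 0, so corank 2. A Groebner basis of the Jacobian ideal J(f) in C{s,t} is {t^3, s^2}; counting standard monomials gives mu = 6. Corank 2; j^3 = s^3 is a perfect cube, so E-series; the 4-jet and mu = 6 give E_6.

Type E_6, Milnor number mu = 6.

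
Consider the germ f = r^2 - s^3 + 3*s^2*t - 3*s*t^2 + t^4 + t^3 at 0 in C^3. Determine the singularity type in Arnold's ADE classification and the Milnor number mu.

Type E6, Milnor number mu = 6.

The Hessian of f at 0 has rank 1. Corank 2; j^3 = -(s - t)^3 is a perfect cube, so E-series; the 4-jet and mu = 6 give E_6.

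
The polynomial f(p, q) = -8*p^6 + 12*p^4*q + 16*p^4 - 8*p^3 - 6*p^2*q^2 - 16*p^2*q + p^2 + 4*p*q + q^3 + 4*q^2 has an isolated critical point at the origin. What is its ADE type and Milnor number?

The Hessian of f at 0 has rank 1. Corank 1: A-series; mu = 2 gives A_2.

Type A_{2}, Milnor number mu = 2.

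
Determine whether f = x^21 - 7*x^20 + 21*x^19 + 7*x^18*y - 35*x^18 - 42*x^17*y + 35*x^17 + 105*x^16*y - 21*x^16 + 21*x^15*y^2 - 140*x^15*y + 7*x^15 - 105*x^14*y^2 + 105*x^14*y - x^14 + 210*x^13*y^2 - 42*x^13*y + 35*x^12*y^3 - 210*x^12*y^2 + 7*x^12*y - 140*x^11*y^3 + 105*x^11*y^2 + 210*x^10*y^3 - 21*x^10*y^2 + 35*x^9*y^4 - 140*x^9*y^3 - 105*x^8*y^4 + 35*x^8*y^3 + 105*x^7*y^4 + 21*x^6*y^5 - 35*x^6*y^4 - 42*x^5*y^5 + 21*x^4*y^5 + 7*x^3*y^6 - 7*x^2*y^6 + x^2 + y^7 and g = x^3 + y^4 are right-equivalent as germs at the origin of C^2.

No.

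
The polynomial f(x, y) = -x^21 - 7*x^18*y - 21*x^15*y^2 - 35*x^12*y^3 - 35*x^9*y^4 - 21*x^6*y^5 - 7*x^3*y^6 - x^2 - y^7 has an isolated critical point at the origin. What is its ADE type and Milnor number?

The Hessian of f at 0 has rank 1. Corank 1: A-series; mu = 6 gives A_6.

Type A6, Milnor number mu = 6.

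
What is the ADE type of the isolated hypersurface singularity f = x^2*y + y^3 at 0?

D_{4}

The Hessian of f at 0 is [[0, 0], [0, 0]] with rank 0, so corank 2. A Groebner basis of the Jacobian ideal J(f) in C{x,y} is {y^3, x^2 + 3*y^2, x*y}; counting standard monomials gives mu = 4. Corank 2; j^3 = y*(x^2 + y^2) splits into three distinct lines over C (the quadratic factor has nonzero discriminant), so D_4.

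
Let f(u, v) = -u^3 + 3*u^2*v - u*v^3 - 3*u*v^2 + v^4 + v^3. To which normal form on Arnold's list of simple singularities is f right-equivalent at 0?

The Hessian of f at 0 has rank 0. Corank 2; j^3 = -(u - v)^3 is a perfect cube, so E-series; the 4-jet and mu = 7 give E_7.

E_{7}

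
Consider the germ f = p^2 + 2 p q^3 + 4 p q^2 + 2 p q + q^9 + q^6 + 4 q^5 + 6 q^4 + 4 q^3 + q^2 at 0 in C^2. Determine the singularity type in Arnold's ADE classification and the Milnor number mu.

Type A_8, Milnor number mu = 8.

The Hessian of f at 0 has rank 1. Corank 1: A-series; mu = 8 gives A_8.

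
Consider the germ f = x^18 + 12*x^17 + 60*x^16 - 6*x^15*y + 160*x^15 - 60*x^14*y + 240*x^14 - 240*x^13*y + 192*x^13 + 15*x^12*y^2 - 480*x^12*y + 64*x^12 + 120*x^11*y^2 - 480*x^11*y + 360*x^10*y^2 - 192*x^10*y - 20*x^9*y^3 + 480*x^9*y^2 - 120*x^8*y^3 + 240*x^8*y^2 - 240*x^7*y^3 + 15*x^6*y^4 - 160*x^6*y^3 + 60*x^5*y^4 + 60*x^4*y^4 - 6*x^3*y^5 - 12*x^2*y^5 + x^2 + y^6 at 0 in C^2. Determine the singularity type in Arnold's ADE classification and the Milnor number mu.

The Hessian of f at 0 has rank 1. Corank 1: A-series; mu = 5 gives A_5.

Type A_5, Milnor number mu = 5.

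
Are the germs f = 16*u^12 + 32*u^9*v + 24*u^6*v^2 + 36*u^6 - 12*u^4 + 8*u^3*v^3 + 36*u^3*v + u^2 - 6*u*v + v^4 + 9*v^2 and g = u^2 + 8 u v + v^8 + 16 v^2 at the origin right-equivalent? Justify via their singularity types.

No.

The Hessian of f at 0 has rank 1. Corank 1: A-series; mu = 3 gives A_3. The Hessian of g at 0 has rank 1. Corank 1: A-series; mu = 7 gives A_7. f is A_3 but g is A_7, hence not right-equivalent.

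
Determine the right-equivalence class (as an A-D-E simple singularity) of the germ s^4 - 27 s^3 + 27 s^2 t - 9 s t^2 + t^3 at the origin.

E_6

The Hessian of f at 0 has rank 0. Corank 2; j^3 = -(3*s - t)^3 is a perfect cube, so E-series; the 4-jet and mu = 6 give E_6.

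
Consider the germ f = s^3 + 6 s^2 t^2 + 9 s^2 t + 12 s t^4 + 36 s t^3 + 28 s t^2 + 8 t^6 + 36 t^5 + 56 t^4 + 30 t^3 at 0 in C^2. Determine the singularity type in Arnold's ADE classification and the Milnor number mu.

The Hessian of f at 0 has rank 0. Corank 2; j^3 = (s + 3*t)*(s^2 + 6*s*t + 10*t^2) splits into three distinct lines over C (the quadratic factor has nonzero discriminant), so D_4.

Type D_4, Milnor number mu = 4.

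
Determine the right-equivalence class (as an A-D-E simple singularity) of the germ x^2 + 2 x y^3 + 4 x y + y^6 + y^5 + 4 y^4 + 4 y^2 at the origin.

The Hessian of f at 0 is [[2, 4], [4, 8]] with rank 1, so corank 1. A Groebner basis of the Jacobian ideal J(f) in C{x,y} is {x + y^3 + 2*y, x^2 - 4*y^2, x*y + 2*y^2}; counting standard monomials gives mu = 4. Corank 1: A-series; mu = 4 gives A_4.

A_4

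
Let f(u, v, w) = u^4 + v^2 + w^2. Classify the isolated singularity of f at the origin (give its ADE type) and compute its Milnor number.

Type A3, Milnor number mu = 3.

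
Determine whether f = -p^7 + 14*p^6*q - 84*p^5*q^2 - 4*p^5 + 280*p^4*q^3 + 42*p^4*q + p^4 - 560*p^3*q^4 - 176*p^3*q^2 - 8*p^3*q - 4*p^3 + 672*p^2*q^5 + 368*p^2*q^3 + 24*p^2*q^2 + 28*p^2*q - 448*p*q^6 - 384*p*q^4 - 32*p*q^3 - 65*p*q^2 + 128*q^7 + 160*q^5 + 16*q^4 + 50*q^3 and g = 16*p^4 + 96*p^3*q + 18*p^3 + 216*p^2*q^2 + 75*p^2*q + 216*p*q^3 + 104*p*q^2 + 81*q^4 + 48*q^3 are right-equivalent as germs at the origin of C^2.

Yes.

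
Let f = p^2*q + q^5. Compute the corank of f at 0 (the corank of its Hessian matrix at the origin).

The Hessian at 0 is [[0, 0], [0, 0]] of rank 0; hence corank 2.

2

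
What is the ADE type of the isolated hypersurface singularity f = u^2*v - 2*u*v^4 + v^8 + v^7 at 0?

D9

The Hessian of f at 0 is [[0, 0], [0, 0]] with rank 0, so corank 2. A Groebner basis of the Jacobian ideal J(f) in C{u,v} is {u^2*v^2, -8*u^2*v - u^2 + u*v^3, -u*v + v^4, u^3}; counting standard monomials gives mu = 9. Corank 2; j^3 = u^2*v has shape L^2 M (L != M), so D-series; mu = 9 gives D_9.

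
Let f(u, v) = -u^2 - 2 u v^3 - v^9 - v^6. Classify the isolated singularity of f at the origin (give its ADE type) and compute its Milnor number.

Type A_{8}, Milnor number mu = 8.

The Hessian of f at 0 has rank 1. Corank 1: A-series; mu = 8 gives A_8.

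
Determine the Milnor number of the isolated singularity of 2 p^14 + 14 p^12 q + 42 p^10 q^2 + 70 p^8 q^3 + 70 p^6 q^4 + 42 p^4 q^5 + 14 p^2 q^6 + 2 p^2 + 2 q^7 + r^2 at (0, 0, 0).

6

The Hessian of f at 0 is [[4, 0, 0], [0, 0, 0], [0, 0, 2]] with rank 2, so corank 1. A Groebner basis of the Jacobian ideal J(f) in C{p,q,r} is {q^6, p, r}; counting standard monomials gives mu = 6. Corank 1: A-series; mu = 6 gives A_6.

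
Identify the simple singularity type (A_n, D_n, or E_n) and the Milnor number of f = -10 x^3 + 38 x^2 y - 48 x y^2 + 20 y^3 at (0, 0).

The Hessian of f at 0 is [[0, 0], [0, 0]] with rank 0, so corank 2. A Groebner basis of the Jacobian ideal J(f) in C{x,y} is {y^3, x^2 - 6*y^2, x*y - 3*y^2}; counting standard monomials gives mu = 4. Corank 2; j^3 = -2*(x - y)*(5*x^2 - 14*x*y + 10*y^2) splits into three distinct lines over C (the quadratic factor has nonzero discriminant), so D_4.

Type D_{4}, Milnor number mu = 4.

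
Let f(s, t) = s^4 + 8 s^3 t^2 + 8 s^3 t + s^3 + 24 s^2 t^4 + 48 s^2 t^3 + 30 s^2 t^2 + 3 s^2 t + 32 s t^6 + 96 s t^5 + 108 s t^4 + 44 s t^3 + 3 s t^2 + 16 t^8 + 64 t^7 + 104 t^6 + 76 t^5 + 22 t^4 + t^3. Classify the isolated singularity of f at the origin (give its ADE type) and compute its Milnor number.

Type E_6, Milnor number mu = 6.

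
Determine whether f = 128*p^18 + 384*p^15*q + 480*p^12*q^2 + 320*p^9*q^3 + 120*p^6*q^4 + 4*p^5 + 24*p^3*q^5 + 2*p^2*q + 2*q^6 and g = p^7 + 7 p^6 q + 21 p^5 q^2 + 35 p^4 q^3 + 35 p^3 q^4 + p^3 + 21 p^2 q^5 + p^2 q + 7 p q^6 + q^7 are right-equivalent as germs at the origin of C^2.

The Hessian of f at 0 has rank 0. Corank 2; j^3 = 2*p^2*q has shape L^2 M (L != M), so D-series; mu = 7 gives D_7. The Hessian of g at 0 has rank 0. Corank 2; j^3 = p^2*(p + q) has shape L^2 M (L != M), so D-series; mu = 8 gives D_8. f is D_7 but g is D_8, hence not right-equivalent.

No.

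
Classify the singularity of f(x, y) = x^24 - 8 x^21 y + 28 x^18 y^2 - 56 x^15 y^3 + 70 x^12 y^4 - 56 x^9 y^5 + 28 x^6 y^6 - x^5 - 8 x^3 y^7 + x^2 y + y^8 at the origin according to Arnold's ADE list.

D9

The Hessian of f at 0 has rank 0. Corank 2; j^3 = x^2*y has shape L^2 M (L != M), so D-series; mu = 9 gives D_9.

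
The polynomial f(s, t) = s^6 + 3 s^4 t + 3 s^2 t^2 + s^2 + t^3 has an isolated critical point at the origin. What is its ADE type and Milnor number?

Type A_2, Milnor number mu = 2.

The Hessian of f at 0 has rank 1. Corank 1: A-series; mu = 2 gives A_2.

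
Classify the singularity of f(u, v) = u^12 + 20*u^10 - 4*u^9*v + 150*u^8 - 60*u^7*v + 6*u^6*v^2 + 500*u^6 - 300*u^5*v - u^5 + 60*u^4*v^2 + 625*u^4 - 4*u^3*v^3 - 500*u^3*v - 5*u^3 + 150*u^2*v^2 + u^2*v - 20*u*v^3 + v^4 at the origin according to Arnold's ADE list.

D5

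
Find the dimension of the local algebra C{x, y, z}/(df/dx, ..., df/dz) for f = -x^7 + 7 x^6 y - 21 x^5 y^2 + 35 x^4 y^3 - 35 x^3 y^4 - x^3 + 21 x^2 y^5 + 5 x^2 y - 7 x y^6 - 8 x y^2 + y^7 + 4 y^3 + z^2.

The Hessian of f at 0 is [[0, 0, 0], [0, 0, 0], [0, 0, 2]] with rank 1, so corank 2. A Groebner basis of the Jacobian ideal J(f) in C{x,y,z} is {-x*y/7 + y^6 + 2*y^2/7, x*y^2 - 2*y^3, x^2 - 3*x*y + 2*y^2, z}; counting standard monomials gives mu = 8. Corank 2; j^3 = -(x - 2*y)^2*(x - y) has shape L^2 M (L != M), so D-series; mu = 8 gives D_8.

8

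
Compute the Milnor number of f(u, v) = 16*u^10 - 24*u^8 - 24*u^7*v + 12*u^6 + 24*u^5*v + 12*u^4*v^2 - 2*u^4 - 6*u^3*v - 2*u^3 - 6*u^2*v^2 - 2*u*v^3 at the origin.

7

The Hessian of f at 0 is [[0, 0], [0, 0]] with rank 0, so corank 2. A Groebner basis of the Jacobian ideal J(f) in C{u,v} is {3*u^2 + v^4 + v^3, u^3, u^2*v - u^2 - v^3/3, 2*u^2 + u*v^2 + 2*v^3/3}; counting standard monomials gives mu = 7. Corank 2; j^3 = -2*u^3 is a perfect cube, so E-series; the 4-jet and mu = 7 give E_7.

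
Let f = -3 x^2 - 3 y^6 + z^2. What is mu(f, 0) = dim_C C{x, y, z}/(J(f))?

5

The Hessian of f at 0 has rank 2. Corank 1: A-series; mu = 5 gives A_5.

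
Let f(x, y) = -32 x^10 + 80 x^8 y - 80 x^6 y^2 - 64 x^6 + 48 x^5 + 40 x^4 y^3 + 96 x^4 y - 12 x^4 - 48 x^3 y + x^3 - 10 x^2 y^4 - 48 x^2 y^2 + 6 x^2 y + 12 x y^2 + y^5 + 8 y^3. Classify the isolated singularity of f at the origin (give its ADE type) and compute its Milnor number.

The Hessian of f at 0 is [[0, 0], [0, 0]] with rank 0, so corank 2. A Groebner basis of the Jacobian ideal J(f) in C{x,y} is {x^2/512 + x*y^3 - x*y^2/16 + x*y/128 - y^3/8 + y^2/128, y^4, x^3 - 3*x^2/8 - 3*x*y/2 + 8*y^3 - 3*y^2/2, x^2*y + x^2/16 + 2*x*y^2 + x*y/4 + y^2/4}; counting standard monomials gives mu = 8. Corank 2; j^3 = (x + 2*y)^3 is a perfect cube, so E-series; the 5-jet and mu = 8 give E_8.

Type E_{8}, Milnor number mu = 8.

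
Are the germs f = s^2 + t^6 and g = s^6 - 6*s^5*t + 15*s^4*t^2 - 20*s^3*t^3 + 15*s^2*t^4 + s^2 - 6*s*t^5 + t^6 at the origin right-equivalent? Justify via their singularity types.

Yes.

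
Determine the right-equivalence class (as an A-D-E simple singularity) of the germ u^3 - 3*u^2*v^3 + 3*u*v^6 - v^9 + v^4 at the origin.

E_6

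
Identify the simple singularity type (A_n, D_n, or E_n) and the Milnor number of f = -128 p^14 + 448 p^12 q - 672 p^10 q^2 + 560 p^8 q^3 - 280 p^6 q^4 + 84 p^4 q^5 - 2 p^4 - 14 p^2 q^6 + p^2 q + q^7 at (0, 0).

Type D8, Milnor number mu = 8.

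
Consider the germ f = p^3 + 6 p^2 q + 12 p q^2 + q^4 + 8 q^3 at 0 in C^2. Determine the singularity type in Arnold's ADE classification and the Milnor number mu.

Type E_{6}, Milnor number mu = 6.

The Hessian of f at 0 is [[0, 0], [0, 0]] with rank 0, so corank 2. A Groebner basis of the Jacobian ideal J(f) in C{p,q} is {q^3, p^2 + 4*p*q + 4*q^2}; counting standard monomials gives mu = 6. Corank 2; j^3 = (p + 2*q)^3 is a perfect cube, so E-series; the 4-jet and mu = 6 give E_6.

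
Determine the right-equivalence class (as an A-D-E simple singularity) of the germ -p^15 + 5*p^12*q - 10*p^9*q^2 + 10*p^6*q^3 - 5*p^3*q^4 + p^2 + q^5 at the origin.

The Hessian of f at 0 has rank 1. Corank 1: A-series; mu = 4 gives A_4.

A4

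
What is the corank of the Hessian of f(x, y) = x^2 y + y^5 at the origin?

2

The Hessian at 0 is [[0, 0], [0, 0]] of rank 0; hence corank 2.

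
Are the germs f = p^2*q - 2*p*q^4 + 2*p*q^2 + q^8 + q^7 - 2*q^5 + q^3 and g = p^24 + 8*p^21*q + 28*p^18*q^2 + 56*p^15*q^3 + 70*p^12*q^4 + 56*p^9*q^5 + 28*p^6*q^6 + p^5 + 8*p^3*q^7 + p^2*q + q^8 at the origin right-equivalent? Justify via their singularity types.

Yes.

The Hessian of f at 0 has rank 0. Corank 2; j^3 = q*(p + q)^2 has shape L^2 M (L != M), so D-series; mu = 9 gives D_9. The Hessian of g at 0 has rank 0. Corank 2; j^3 = p^2*q has shape L^2 M (L != M), so D-series; mu = 9 gives D_9. Both have type D_9, hence right-equivalent.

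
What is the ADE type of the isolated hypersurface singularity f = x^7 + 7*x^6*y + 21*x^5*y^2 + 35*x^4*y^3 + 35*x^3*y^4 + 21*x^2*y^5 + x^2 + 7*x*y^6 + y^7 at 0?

A_6

The Hessian of f at 0 is [[2, 0], [0, 0]] with rank 1, so corank 1. A Groebner basis of the Jacobian ideal J(f) in C{x,y} is {y^6, x}; counting standard monomials gives mu = 6. Corank 1: A-series; mu = 6 gives A_6.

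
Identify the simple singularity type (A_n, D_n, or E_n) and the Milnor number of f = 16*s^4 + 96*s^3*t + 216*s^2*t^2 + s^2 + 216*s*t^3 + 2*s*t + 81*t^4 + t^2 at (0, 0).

Type A_3, Milnor number mu = 3.

The Hessian of f at 0 has rank 1. Corank 1: A-series; mu = 3 gives A_3.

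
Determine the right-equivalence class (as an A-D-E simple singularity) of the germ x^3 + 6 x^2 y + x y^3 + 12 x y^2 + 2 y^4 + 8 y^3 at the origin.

E_{7}

The Hessian of f at 0 has rank 0. Corank 2; j^3 = (x + 2*y)^3 is a perfect cube, so E-series; the 4-jet and mu = 7 give E_7.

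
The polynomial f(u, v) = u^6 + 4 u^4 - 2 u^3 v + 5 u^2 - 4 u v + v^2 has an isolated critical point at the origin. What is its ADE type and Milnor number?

Type A_1, Milnor number mu = 1.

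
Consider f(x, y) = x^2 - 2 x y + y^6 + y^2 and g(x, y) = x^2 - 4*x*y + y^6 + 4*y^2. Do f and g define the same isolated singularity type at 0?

Yes.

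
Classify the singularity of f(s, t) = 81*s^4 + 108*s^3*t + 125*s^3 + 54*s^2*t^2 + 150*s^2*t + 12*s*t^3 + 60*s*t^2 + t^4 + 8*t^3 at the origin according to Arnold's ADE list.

E6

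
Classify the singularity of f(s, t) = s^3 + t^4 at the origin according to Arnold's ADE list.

The Hessian of f at 0 has rank 0. Corank 2; j^3 = s^3 is a perfect cube, so E-series; the 4-jet and mu = 6 give E_6.

E_{6}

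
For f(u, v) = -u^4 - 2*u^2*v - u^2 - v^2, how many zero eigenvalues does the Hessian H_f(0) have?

Hessian at 0 has rank 2.

0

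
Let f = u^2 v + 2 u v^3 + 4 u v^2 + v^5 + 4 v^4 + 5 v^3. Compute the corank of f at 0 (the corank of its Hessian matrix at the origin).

2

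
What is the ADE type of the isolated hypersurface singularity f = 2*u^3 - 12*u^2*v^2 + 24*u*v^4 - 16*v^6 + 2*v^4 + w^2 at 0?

The Hessian of f at 0 has rank 1. Corank 2; j^3 = 2*u^3 is a perfect cube, so E-series; the 4-jet and mu = 6 give E_6.

E_{6}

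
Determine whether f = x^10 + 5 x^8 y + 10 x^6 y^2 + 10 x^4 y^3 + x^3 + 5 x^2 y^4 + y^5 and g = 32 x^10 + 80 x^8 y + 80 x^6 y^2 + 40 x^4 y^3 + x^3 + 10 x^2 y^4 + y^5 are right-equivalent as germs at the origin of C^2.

Yes.

The Hessian of f at 0 has rank 0. Corank 2; j^3 = x^3 is a perfect cube, so E-series; the 5-jet and mu = 8 give E_8. The Hessian of g at 0 has rank 0. Corank 2; j^3 = x^3 is a perfect cube, so E-series; the 5-jet and mu = 8 give E_8. Both have type E_8, hence right-equivalent.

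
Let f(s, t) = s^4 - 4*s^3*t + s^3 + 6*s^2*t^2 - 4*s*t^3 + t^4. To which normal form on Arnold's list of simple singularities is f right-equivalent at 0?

E6

The Hessian of f at 0 is [[0, 0], [0, 0]] with rank 0, so corank 2. A Groebner basis of the Jacobian ideal J(f) in C{s,t} is {t^4, s*t^2 - t^3/3, s^2}; counting standard monomials gives mu = 6. Corank 2; j^3 = s^3 is a perfect cube, so E-series; the 4-jet and mu = 6 give E_6.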